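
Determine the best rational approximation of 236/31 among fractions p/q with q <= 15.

99/13

Expand x = 236/31 as a continued fraction with the Euclidean algorithm:
  236 = 7*31 + 19, so a_0 = 7.
  31 = 1*19 + 12, so a_1 = 1.
  19 = 1*12 + 7, so a_2 = 1.
  12 = 1*7 + 5, so a_3 = 1.
  7 = 1*5 + 2, so a_4 = 1.
  5 = 2*2 + 1, so a_5 = 2.
  2 = 2*1 + 0, so a_6 = 2.
so x = [7; 1, 1, 1, 1, 2, 2].
Convergents (p_i = a_i*p_{i-1} + p_{i-2}, q_i = a_i*q_{i-1} + q_{i-2} with p_{-2}=0, p_{-1}=1, q_{-2}=1, q_{-1}=0), until the denominator exceeds 15:
  i=0: a_0=7, p_0 = 7*1 + 0 = 7, q_0 = 7*0 + 1 = 1.
  i=1: a_1=1, p_1 = 1*7 + 1 = 8, q_1 = 1*1 + 0 = 1.
  i=2: a_2=1, p_2 = 1*8 + 7 = 15, q_2 = 1*1 + 1 = 2.
  i=3: a_3=1, p_3 = 1*15 + 8 = 23, q_3 = 1*2 + 1 = 3.
  i=4: a_4=1, p_4 = 1*23 + 15 = 38, q_4 = 1*3 + 2 = 5.
  i=5: a_5=2, p_5 = 2*38 + 23 = 99, q_5 = 2*5 + 3 = 13.
  i=6: a_6=2, p_6 = 2*99 + 38 = 236, q_6 = 2*13 + 5 = 31.
q_6 = 31 > 15, so the last convergent with denominator <= 15 is p_5/q_5 = 99/13.
The closest fraction with denominator <= 15 is either p_5/q_5 or the intermediate fraction (k*p_5 + p_4)/(k*q_5 + q_4) with the largest k >= 1 whose denominator stays <= 15; these approach x as k grows, and every other convergent or intermediate fraction in range is farther away.
Largest k: floor((15 - q_4)/q_5) = floor((15 - 5)/13) = 0.
Since k = 0, no intermediate fraction beyond p_5/q_5 has denominator <= 15, so the convergent 99/13 is the closest (its error is |236*13 - 99*31|/(31*13) = 1/403).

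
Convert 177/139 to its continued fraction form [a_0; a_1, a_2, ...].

[1; 3, 1, 1, 1, 12]

Run the Euclidean algorithm on 177 and 139; the successive quotients are the partial quotients a_0, a_1, ... (each step inverts the fractional part left over by the previous one):
  177 = 1*139 + 38, so a_0 = 1.
  139 = 3*38 + 25, so a_1 = 3.
  38 = 1*25 + 13, so a_2 = 1.
  25 = 1*13 + 12, so a_3 = 1.
  13 = 1*12 + 1, so a_4 = 1.
  12 = 12*1 + 0, so a_5 = 12.
The remainder reaches 0 after 6 divisions, so the expansion has 6 partial quotients, read off in order.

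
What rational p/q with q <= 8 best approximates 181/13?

Expand x = 181/13 as a continued fraction with the Euclidean algorithm:
  181 = 13*13 + 12, so a_0 = 13.
  13 = 1*12 + 1, so a_1 = 1.
  12 = 12*1 + 0, so a_2 = 12.
so x = [13; 1, 12].
Convergents (p_i = a_i*p_{i-1} + p_{i-2}, q_i = a_i*q_{i-1} + q_{i-2} with p_{-2}=0, p_{-1}=1, q_{-2}=1, q_{-1}=0), until the denominator exceeds 8:
  i=0: a_0=13, p_0 = 13*1 + 0 = 13, q_0 = 13*0 + 1 = 1.
  i=1: a_1=1, p_1 = 1*13 + 1 = 14, q_1 = 1*1 + 0 = 1.
  i=2: a_2=12, p_2 = 12*14 + 13 = 181, q_2 = 12*1 + 1 = 13.
q_2 = 13 > 8, so the last convergent with denominator <= 8 is p_1/q_1 = 14/1.
The closest fraction with denominator <= 8 is either p_1/q_1 or the intermediate fraction (k*p_1 + p_0)/(k*q_1 + q_0) with the largest k >= 1 whose denominator stays <= 8; these approach x as k grows, and every other convergent or intermediate fraction in range is farther away.
Largest k: floor((8 - q_0)/q_1) = floor((8 - 1)/1) = 7.
That gives (7*14 + 13)/(7*1 + 1) = 111/8.
Compare the errors: |x - 14/1| = |181*1 - 14*13|/(13*1) = 1/13, and |x - 111/8| = |181*8 - 111*13|/(13*8) = 5/104.
Cross-multiplying, 5*13 = 65 < 104 = 1*104, so 5/104 is smaller: the intermediate fraction 111/8 is closer to x than 14/1.

111/8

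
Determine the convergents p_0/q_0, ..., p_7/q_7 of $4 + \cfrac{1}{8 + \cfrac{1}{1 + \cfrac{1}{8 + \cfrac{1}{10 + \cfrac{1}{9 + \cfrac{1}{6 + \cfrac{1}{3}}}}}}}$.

4/1, 33/8, 37/9, 329/80, 3327/809, 30272/7361, 184959/44975, 585149/142286

Using the convergent recurrence p_i = a_i*p_{i-1} + p_{i-2}, q_i = a_i*q_{i-1} + q_{i-2} with p_{-2}=0, p_{-1}=1, q_{-2}=1, q_{-1}=0:
  i=0: a_0=4, p_0 = 4*1 + 0 = 4, q_0 = 4*0 + 1 = 1.
  i=1: a_1=8, p_1 = 8*4 + 1 = 33, q_1 = 8*1 + 0 = 8.
  i=2: a_2=1, p_2 = 1*33 + 4 = 37, q_2 = 1*8 + 1 = 9.
  i=3: a_3=8, p_3 = 8*37 + 33 = 329, q_3 = 8*9 + 8 = 80.
  i=4: a_4=10, p_4 = 10*329 + 37 = 3327, q_4 = 10*80 + 9 = 809.
  i=5: a_5=9, p_5 = 9*3327 + 329 = 30272, q_5 = 9*809 + 80 = 7361.
  i=6: a_6=6, p_6 = 6*30272 + 3327 = 184959, q_6 = 6*7361 + 809 = 44975.
  i=7: a_7=3, p_7 = 3*184959 + 30272 = 585149, q_7 = 3*44975 + 7361 = 142286.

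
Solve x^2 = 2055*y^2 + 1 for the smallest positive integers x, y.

(x, y) = (136, 3)

First expand sqrt(2055) as a continued fraction. With x_i = (sqrt(2055) + m_i)/d_i and (m_0, d_0) = (0, 1): a_0 = floor(sqrt(2055)) = 45, since 45^2 = 2025 <= 2055 < 2116 = 46^2.
Iterate m_{i+1} = d_i*a_i - m_i, d_{i+1} = (2055 - m_{i+1}^2)/d_i, a_{i+1} = floor((a_0 + m_{i+1})/d_{i+1}):
  m_1 = 1*45 - 0 = 45, d_1 = (2055 - 45^2)/1 = 30/1 = 30, a_1 = floor((45 + 45)/30) = 3.
  m_2 = 30*3 - 45 = 45, d_2 = (2055 - 45^2)/30 = 30/30 = 1, a_2 = floor((45 + 45)/1) = 90.
  m_3 = 1*90 - 45 = 45, d_3 = (2055 - 45^2)/1 = 30/1 = 30: (m_3, d_3) = (m_1, d_1) = (45, 30), so from here the quotients repeat a_1, a_2; the period length is 2.
So sqrt(2055) = [45; (3, 90)] with period length k = 2.
k is even, so the fundamental solution of x^2 - 2055y^2 = 1 is (p_{k-1}, q_{k-1}) = (p_1, q_1); compute convergents through index 1.
Convergents (p_i = a_i*p_{i-1} + p_{i-2}, q_i = a_i*q_{i-1} + q_{i-2} with p_{-2}=0, p_{-1}=1, q_{-2}=1, q_{-1}=0):
  i=0: a_0=45, p_0 = 45*1 + 0 = 45, q_0 = 45*0 + 1 = 1.
  i=1: a_1=3, p_1 = 3*45 + 1 = 136, q_1 = 3*1 + 0 = 3.
Check: 136^2 - 2055*3^2 = 18496 - 18495 = 1, so (x, y) = (136, 3) solves the equation, and by the theorem it is the least positive solution.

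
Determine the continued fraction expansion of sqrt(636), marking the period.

[25; (4, 1, 1, 3, 3, 12, 3, 3, 1, 1, 4, 50)]

Write x_i = (sqrt(636) + m_i)/d_i with (m_0, d_0) = (0, 1). a_0 = floor(sqrt(636)) = 25, since 25^2 = 625 <= 636 < 676 = 26^2.
Iterate m_{i+1} = d_i*a_i - m_i, d_{i+1} = (636 - m_{i+1}^2)/d_i, a_{i+1} = floor((a_0 + m_{i+1})/d_{i+1}):
  m_1 = 1*25 - 0 = 25, d_1 = (636 - 25^2)/1 = 11/1 = 11, a_1 = floor((25 + 25)/11) = 4.
  m_2 = 11*4 - 25 = 19, d_2 = (636 - 19^2)/11 = 275/11 = 25, a_2 = floor((25 + 19)/25) = 1.
  m_3 = 25*1 - 19 = 6, d_3 = (636 - 6^2)/25 = 600/25 = 24, a_3 = floor((25 + 6)/24) = 1.
  m_4 = 24*1 - 6 = 18, d_4 = (636 - 18^2)/24 = 312/24 = 13, a_4 = floor((25 + 18)/13) = 3.
  m_5 = 13*3 - 18 = 21, d_5 = (636 - 21^2)/13 = 195/13 = 15, a_5 = floor((25 + 21)/15) = 3.
  m_6 = 15*3 - 21 = 24, d_6 = (636 - 24^2)/15 = 60/15 = 4, a_6 = floor((25 + 24)/4) = 12.
  m_7 = 4*12 - 24 = 24, d_7 = (636 - 24^2)/4 = 60/4 = 15, a_7 = floor((25 + 24)/15) = 3.
  m_8 = 15*3 - 24 = 21, d_8 = (636 - 21^2)/15 = 195/15 = 13, a_8 = floor((25 + 21)/13) = 3.
  m_9 = 13*3 - 21 = 18, d_9 = (636 - 18^2)/13 = 312/13 = 24, a_9 = floor((25 + 18)/24) = 1.
  m_10 = 24*1 - 18 = 6, d_10 = (636 - 6^2)/24 = 600/24 = 25, a_10 = floor((25 + 6)/25) = 1.
  m_11 = 25*1 - 6 = 19, d_11 = (636 - 19^2)/25 = 275/25 = 11, a_11 = floor((25 + 19)/11) = 4.
  m_12 = 11*4 - 19 = 25, d_12 = (636 - 25^2)/11 = 11/11 = 1, a_12 = floor((25 + 25)/1) = 50.
  m_13 = 1*50 - 25 = 25, d_13 = (636 - 25^2)/1 = 11/1 = 11: (m_13, d_13) = (m_1, d_1) = (25, 11), so from here the quotients repeat a_1, ..., a_12; the period length is 12.
Hence the expansion of sqrt(636) is a_0 = 25 followed by the repeating block 4, 1, 1, 3, 3, 12, 3, 3, 1, 1, 4, 50 (period 12).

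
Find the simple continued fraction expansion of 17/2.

Run the Euclidean algorithm on 17 and 2; the successive quotients are the partial quotients a_0, a_1, ... (each step inverts the fractional part left over by the previous one):
  17 = 8*2 + 1, so a_0 = 8.
  2 = 2*1 + 0, so a_1 = 2.
The remainder reaches 0 after 2 divisions, so the expansion has 2 partial quotients, read off in order.

[8; 2]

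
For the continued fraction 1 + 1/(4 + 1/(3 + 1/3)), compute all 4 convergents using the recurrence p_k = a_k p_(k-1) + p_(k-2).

1/1, 5/4, 16/13, 53/43

Using the convergent recurrence p_i = a_i*p_{i-1} + p_{i-2}, q_i = a_i*q_{i-1} + q_{i-2} with p_{-2}=0, p_{-1}=1, q_{-2}=1, q_{-1}=0:
  i=0: a_0=1, p_0 = 1*1 + 0 = 1, q_0 = 1*0 + 1 = 1.
  i=1: a_1=4, p_1 = 4*1 + 1 = 5, q_1 = 4*1 + 0 = 4.
  i=2: a_2=3, p_2 = 3*5 + 1 = 16, q_2 = 3*4 + 1 = 13.
  i=3: a_3=3, p_3 = 3*16 + 5 = 53, q_3 = 3*13 + 4 = 43.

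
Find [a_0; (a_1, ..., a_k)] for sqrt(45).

Write x_i = (sqrt(45) + m_i)/d_i with (m_0, d_0) = (0, 1). a_0 = floor(sqrt(45)) = 6, since 6^2 = 36 <= 45 < 49 = 7^2.
Iterate m_{i+1} = d_i*a_i - m_i, d_{i+1} = (45 - m_{i+1}^2)/d_i, a_{i+1} = floor((a_0 + m_{i+1})/d_{i+1}):
  m_1 = 1*6 - 0 = 6, d_1 = (45 - 6^2)/1 = 9/1 = 9, a_1 = floor((6 + 6)/9) = 1.
  m_2 = 9*1 - 6 = 3, d_2 = (45 - 3^2)/9 = 36/9 = 4, a_2 = floor((6 + 3)/4) = 2.
  m_3 = 4*2 - 3 = 5, d_3 = (45 - 5^2)/4 = 20/4 = 5, a_3 = floor((6 + 5)/5) = 2.
  m_4 = 5*2 - 5 = 5, d_4 = (45 - 5^2)/5 = 20/5 = 4, a_4 = floor((6 + 5)/4) = 2.
  m_5 = 4*2 - 5 = 3, d_5 = (45 - 3^2)/4 = 36/4 = 9, a_5 = floor((6 + 3)/9) = 1.
  m_6 = 9*1 - 3 = 6, d_6 = (45 - 6^2)/9 = 9/9 = 1, a_6 = floor((6 + 6)/1) = 12.
  m_7 = 1*12 - 6 = 6, d_7 = (45 - 6^2)/1 = 9/1 = 9: (m_7, d_7) = (m_1, d_1) = (6, 9), so from here the quotients repeat a_1, ..., a_6; the period length is 6.
Hence the expansion of sqrt(45) is a_0 = 6 followed by the repeating block 1, 2, 2, 2, 1, 12 (period 6).

[6; (1, 2, 2, 2, 1, 12)]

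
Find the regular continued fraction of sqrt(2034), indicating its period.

[45; (10, 90)]

Write x_i = (sqrt(2034) + m_i)/d_i with (m_0, d_0) = (0, 1). a_0 = floor(sqrt(2034)) = 45, since 45^2 = 2025 <= 2034 < 2116 = 46^2.
Iterate m_{i+1} = d_i*a_i - m_i, d_{i+1} = (2034 - m_{i+1}^2)/d_i, a_{i+1} = floor((a_0 + m_{i+1})/d_{i+1}):
  m_1 = 1*45 - 0 = 45, d_1 = (2034 - 45^2)/1 = 9/1 = 9, a_1 = floor((45 + 45)/9) = 10.
  m_2 = 9*10 - 45 = 45, d_2 = (2034 - 45^2)/9 = 9/9 = 1, a_2 = floor((45 + 45)/1) = 90.
  m_3 = 1*90 - 45 = 45, d_3 = (2034 - 45^2)/1 = 9/1 = 9: (m_3, d_3) = (m_1, d_1) = (45, 9), so from here the quotients repeat a_1, a_2; the period length is 2.
Hence the expansion of sqrt(2034) is a_0 = 45 followed by the repeating block 10, 90 (period 2).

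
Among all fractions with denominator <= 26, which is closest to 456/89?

41/8

Expand x = 456/89 as a continued fraction with the Euclidean algorithm:
  456 = 5*89 + 11, so a_0 = 5.
  89 = 8*11 + 1, so a_1 = 8.
  11 = 11*1 + 0, so a_2 = 11.
so x = [5; 8, 11].
Convergents (p_i = a_i*p_{i-1} + p_{i-2}, q_i = a_i*q_{i-1} + q_{i-2} with p_{-2}=0, p_{-1}=1, q_{-2}=1, q_{-1}=0), until the denominator exceeds 26:
  i=0: a_0=5, p_0 = 5*1 + 0 = 5, q_0 = 5*0 + 1 = 1.
  i=1: a_1=8, p_1 = 8*5 + 1 = 41, q_1 = 8*1 + 0 = 8.
  i=2: a_2=11, p_2 = 11*41 + 5 = 456, q_2 = 11*8 + 1 = 89.
q_2 = 89 > 26, so the last convergent with denominator <= 26 is p_1/q_1 = 41/8.
The closest fraction with denominator <= 26 is either p_1/q_1 or the intermediate fraction (k*p_1 + p_0)/(k*q_1 + q_0) with the largest k >= 1 whose denominator stays <= 26; these approach x as k grows, and every other convergent or intermediate fraction in range is farther away.
Largest k: floor((26 - q_0)/q_1) = floor((26 - 1)/8) = 3.
That gives (3*41 + 5)/(3*8 + 1) = 128/25.
Compare the errors: |x - 41/8| = |456*8 - 41*89|/(89*8) = 1/712, and |x - 128/25| = |456*25 - 128*89|/(89*25) = 8/2225.
Cross-multiplying, 1*2225 = 2225 < 5696 = 8*712, so 1/712 is smaller: the convergent 41/8 is closer to x than 128/25.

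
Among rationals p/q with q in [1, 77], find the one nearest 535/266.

Expand x = 535/266 as a continued fraction with the Euclidean algorithm:
  535 = 2*266 + 3, so a_0 = 2.
  266 = 88*3 + 2, so a_1 = 88.
  3 = 1*2 + 1, so a_2 = 1.
  2 = 2*1 + 0, so a_3 = 2.
so x = [2; 88, 1, 2].
Convergents (p_i = a_i*p_{i-1} + p_{i-2}, q_i = a_i*q_{i-1} + q_{i-2} with p_{-2}=0, p_{-1}=1, q_{-2}=1, q_{-1}=0), until the denominator exceeds 77:
  i=0: a_0=2, p_0 = 2*1 + 0 = 2, q_0 = 2*0 + 1 = 1.
  i=1: a_1=88, p_1 = 88*2 + 1 = 177, q_1 = 88*1 + 0 = 88.
q_1 = 88 > 77, so the last convergent with denominator <= 77 is p_0/q_0 = 2/1.
The closest fraction with denominator <= 77 is either p_0/q_0 or the intermediate fraction (k*p_0 + p_{-1})/(k*q_0 + q_{-1}) with the largest k >= 1 whose denominator stays <= 77; these approach x as k grows, and every other convergent or intermediate fraction in range is farther away.
Largest k: floor((77 - q_{-1})/q_0) = floor((77 - 0)/1) = 77 (using the seeds p_{-1} = 1, q_{-1} = 0).
That gives (77*2 + 1)/(77*1 + 0) = 155/77.
Compare the errors: |x - 2/1| = |535*1 - 2*266|/(266*1) = 3/266, and |x - 155/77| = |535*77 - 155*266|/(266*77) = 35/20482.
Cross-multiplying, 35*266 = 9310 < 61446 = 3*20482, so 35/20482 is smaller: the intermediate fraction 155/77 is closer to x than 2/1.

155/77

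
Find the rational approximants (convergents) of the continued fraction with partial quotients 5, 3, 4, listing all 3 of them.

Using the convergent recurrence p_i = a_i*p_{i-1} + p_{i-2}, q_i = a_i*q_{i-1} + q_{i-2} with p_{-2}=0, p_{-1}=1, q_{-2}=1, q_{-1}=0:
  i=0: a_0=5, p_0 = 5*1 + 0 = 5, q_0 = 5*0 + 1 = 1.
  i=1: a_1=3, p_1 = 3*5 + 1 = 16, q_1 = 3*1 + 0 = 3.
  i=2: a_2=4, p_2 = 4*16 + 5 = 69, q_2 = 4*3 + 1 = 13.

5/1, 16/3, 69/13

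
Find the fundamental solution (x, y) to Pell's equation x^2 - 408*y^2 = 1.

(x, y) = (101, 5)

First expand sqrt(408) as a continued fraction. With x_i = (sqrt(408) + m_i)/d_i and (m_0, d_0) = (0, 1): a_0 = floor(sqrt(408)) = 20, since 20^2 = 400 <= 408 < 441 = 21^2.
Iterate m_{i+1} = d_i*a_i - m_i, d_{i+1} = (408 - m_{i+1}^2)/d_i, a_{i+1} = floor((a_0 + m_{i+1})/d_{i+1}):
  m_1 = 1*20 - 0 = 20, d_1 = (408 - 20^2)/1 = 8/1 = 8, a_1 = floor((20 + 20)/8) = 5.
  m_2 = 8*5 - 20 = 20, d_2 = (408 - 20^2)/8 = 8/8 = 1, a_2 = floor((20 + 20)/1) = 40.
  m_3 = 1*40 - 20 = 20, d_3 = (408 - 20^2)/1 = 8/1 = 8: (m_3, d_3) = (m_1, d_1) = (20, 8), so from here the quotients repeat a_1, a_2; the period length is 2.
So sqrt(408) = [20; (5, 40)] with period length k = 2.
k is even, so the fundamental solution of x^2 - 408y^2 = 1 is (p_{k-1}, q_{k-1}) = (p_1, q_1); compute convergents through index 1.
Convergents (p_i = a_i*p_{i-1} + p_{i-2}, q_i = a_i*q_{i-1} + q_{i-2} with p_{-2}=0, p_{-1}=1, q_{-2}=1, q_{-1}=0):
  i=0: a_0=20, p_0 = 20*1 + 0 = 20, q_0 = 20*0 + 1 = 1.
  i=1: a_1=5, p_1 = 5*20 + 1 = 101, q_1 = 5*1 + 0 = 5.
Check: 101^2 - 408*5^2 = 10201 - 10200 = 1, so (x, y) = (101, 5) solves the equation, and by the theorem it is the least positive solution.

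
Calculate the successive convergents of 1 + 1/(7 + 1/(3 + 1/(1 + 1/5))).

1/1, 8/7, 25/22, 33/29, 190/167

Using the convergent recurrence p_i = a_i*p_{i-1} + p_{i-2}, q_i = a_i*q_{i-1} + q_{i-2} with p_{-2}=0, p_{-1}=1, q_{-2}=1, q_{-1}=0:
  i=0: a_0=1, p_0 = 1*1 + 0 = 1, q_0 = 1*0 + 1 = 1.
  i=1: a_1=7, p_1 = 7*1 + 1 = 8, q_1 = 7*1 + 0 = 7.
  i=2: a_2=3, p_2 = 3*8 + 1 = 25, q_2 = 3*7 + 1 = 22.
  i=3: a_3=1, p_3 = 1*25 + 8 = 33, q_3 = 1*22 + 7 = 29.
  i=4: a_4=5, p_4 = 5*33 + 25 = 190, q_4 = 5*29 + 22 = 167.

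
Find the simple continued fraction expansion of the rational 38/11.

[3; 2, 5]

Run the Euclidean algorithm on 38 and 11; the successive quotients are the partial quotients a_0, a_1, ... (each step inverts the fractional part left over by the previous one):
  38 = 3*11 + 5, so a_0 = 3.
  11 = 2*5 + 1, so a_1 = 2.
  5 = 5*1 + 0, so a_2 = 5.
The remainder reaches 0 after 3 divisions, so the expansion has 3 partial quotients, read off in order.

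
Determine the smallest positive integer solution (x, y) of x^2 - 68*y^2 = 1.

First expand sqrt(68) as a continued fraction. With x_i = (sqrt(68) + m_i)/d_i and (m_0, d_0) = (0, 1): a_0 = floor(sqrt(68)) = 8, since 8^2 = 64 <= 68 < 81 = 9^2.
Iterate m_{i+1} = d_i*a_i - m_i, d_{i+1} = (68 - m_{i+1}^2)/d_i, a_{i+1} = floor((a_0 + m_{i+1})/d_{i+1}):
  m_1 = 1*8 - 0 = 8, d_1 = (68 - 8^2)/1 = 4/1 = 4, a_1 = floor((8 + 8)/4) = 4.
  m_2 = 4*4 - 8 = 8, d_2 = (68 - 8^2)/4 = 4/4 = 1, a_2 = floor((8 + 8)/1) = 16.
  m_3 = 1*16 - 8 = 8, d_3 = (68 - 8^2)/1 = 4/1 = 4: (m_3, d_3) = (m_1, d_1) = (8, 4), so from here the quotients repeat a_1, a_2; the period length is 2.
So sqrt(68) = [8; (4, 16)] with period length k = 2.
k is even, so the fundamental solution of x^2 - 68y^2 = 1 is (p_{k-1}, q_{k-1}) = (p_1, q_1); compute convergents through index 1.
Convergents (p_i = a_i*p_{i-1} + p_{i-2}, q_i = a_i*q_{i-1} + q_{i-2} with p_{-2}=0, p_{-1}=1, q_{-2}=1, q_{-1}=0):
  i=0: a_0=8, p_0 = 8*1 + 0 = 8, q_0 = 8*0 + 1 = 1.
  i=1: a_1=4, p_1 = 4*8 + 1 = 33, q_1 = 4*1 + 0 = 4.
Check: 33^2 - 68*4^2 = 1089 - 1088 = 1, so (x, y) = (33, 4) solves the equation, and by the theorem it is the least positive solution.

(x, y) = (33, 4)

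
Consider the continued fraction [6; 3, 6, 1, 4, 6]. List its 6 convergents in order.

Using the convergent recurrence p_i = a_i*p_{i-1} + p_{i-2}, q_i = a_i*q_{i-1} + q_{i-2} with p_{-2}=0, p_{-1}=1, q_{-2}=1, q_{-1}=0:
  i=0: a_0=6, p_0 = 6*1 + 0 = 6, q_0 = 6*0 + 1 = 1.
  i=1: a_1=3, p_1 = 3*6 + 1 = 19, q_1 = 3*1 + 0 = 3.
  i=2: a_2=6, p_2 = 6*19 + 6 = 120, q_2 = 6*3 + 1 = 19.
  i=3: a_3=1, p_3 = 1*120 + 19 = 139, q_3 = 1*19 + 3 = 22.
  i=4: a_4=4, p_4 = 4*139 + 120 = 676, q_4 = 4*22 + 19 = 107.
  i=5: a_5=6, p_5 = 6*676 + 139 = 4195, q_5 = 6*107 + 22 = 664.

6/1, 19/3, 120/19, 139/22, 676/107, 4195/664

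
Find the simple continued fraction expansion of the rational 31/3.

Run the Euclidean algorithm on 31 and 3; the successive quotients are the partial quotients a_0, a_1, ... (each step inverts the fractional part left over by the previous one):
  31 = 10*3 + 1, so a_0 = 10.
  3 = 3*1 + 0, so a_1 = 3.
The remainder reaches 0 after 2 divisions, so the expansion has 2 partial quotients, read off in order.

[10; 3]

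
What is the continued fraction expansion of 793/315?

[2; 1, 1, 13, 1, 4, 2]

Run the Euclidean algorithm on 793 and 315; the successive quotients are the partial quotients a_0, a_1, ... (each step inverts the fractional part left over by the previous one):
  793 = 2*315 + 163, so a_0 = 2.
  315 = 1*163 + 152, so a_1 = 1.
  163 = 1*152 + 11, so a_2 = 1.
  152 = 13*11 + 9, so a_3 = 13.
  11 = 1*9 + 2, so a_4 = 1.
  9 = 4*2 + 1, so a_5 = 4.
  2 = 2*1 + 0, so a_6 = 2.
The remainder reaches 0 after 7 divisions, so the expansion has 7 partial quotients, read off in order.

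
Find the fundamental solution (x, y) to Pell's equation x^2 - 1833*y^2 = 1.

First expand sqrt(1833) as a continued fraction. With x_i = (sqrt(1833) + m_i)/d_i and (m_0, d_0) = (0, 1): a_0 = floor(sqrt(1833)) = 42, since 42^2 = 1764 <= 1833 < 1849 = 43^2.
Iterate m_{i+1} = d_i*a_i - m_i, d_{i+1} = (1833 - m_{i+1}^2)/d_i, a_{i+1} = floor((a_0 + m_{i+1})/d_{i+1}):
  m_1 = 1*42 - 0 = 42, d_1 = (1833 - 42^2)/1 = 69/1 = 69, a_1 = floor((42 + 42)/69) = 1.
  m_2 = 69*1 - 42 = 27, d_2 = (1833 - 27^2)/69 = 1104/69 = 16, a_2 = floor((42 + 27)/16) = 4.
  m_3 = 16*4 - 27 = 37, d_3 = (1833 - 37^2)/16 = 464/16 = 29, a_3 = floor((42 + 37)/29) = 2.
  m_4 = 29*2 - 37 = 21, d_4 = (1833 - 21^2)/29 = 1392/29 = 48, a_4 = floor((42 + 21)/48) = 1.
  m_5 = 48*1 - 21 = 27, d_5 = (1833 - 27^2)/48 = 1104/48 = 23, a_5 = floor((42 + 27)/23) = 3.
  m_6 = 23*3 - 27 = 42, d_6 = (1833 - 42^2)/23 = 69/23 = 3, a_6 = floor((42 + 42)/3) = 28.
  m_7 = 3*28 - 42 = 42, d_7 = (1833 - 42^2)/3 = 69/3 = 23, a_7 = floor((42 + 42)/23) = 3.
  m_8 = 23*3 - 42 = 27, d_8 = (1833 - 27^2)/23 = 1104/23 = 48, a_8 = floor((42 + 27)/48) = 1.
  m_9 = 48*1 - 27 = 21, d_9 = (1833 - 21^2)/48 = 1392/48 = 29, a_9 = floor((42 + 21)/29) = 2.
  m_10 = 29*2 - 21 = 37, d_10 = (1833 - 37^2)/29 = 464/29 = 16, a_10 = floor((42 + 37)/16) = 4.
  m_11 = 16*4 - 37 = 27, d_11 = (1833 - 27^2)/16 = 1104/16 = 69, a_11 = floor((42 + 27)/69) = 1.
  m_12 = 69*1 - 27 = 42, d_12 = (1833 - 42^2)/69 = 69/69 = 1, a_12 = floor((42 + 42)/1) = 84.
  m_13 = 1*84 - 42 = 42, d_13 = (1833 - 42^2)/1 = 69/1 = 69: (m_13, d_13) = (m_1, d_1) = (42, 69), so from here the quotients repeat a_1, ..., a_12; the period length is 12.
So sqrt(1833) = [42; (1, 4, 2, 1, 3, 28, 3, 1, 2, 4, 1, 84)] with period length k = 12.
k is even, so the fundamental solution of x^2 - 1833y^2 = 1 is (p_{k-1}, q_{k-1}) = (p_11, q_11); compute convergents through index 11.
Convergents (p_i = a_i*p_{i-1} + p_{i-2}, q_i = a_i*q_{i-1} + q_{i-2} with p_{-2}=0, p_{-1}=1, q_{-2}=1, q_{-1}=0):
  i=0: a_0=42, p_0 = 42*1 + 0 = 42, q_0 = 42*0 + 1 = 1.
  i=1: a_1=1, p_1 = 1*42 + 1 = 43, q_1 = 1*1 + 0 = 1.
  i=2: a_2=4, p_2 = 4*43 + 42 = 214, q_2 = 4*1 + 1 = 5.
  i=3: a_3=2, p_3 = 2*214 + 43 = 471, q_3 = 2*5 + 1 = 11.
  i=4: a_4=1, p_4 = 1*471 + 214 = 685, q_4 = 1*11 + 5 = 16.
  i=5: a_5=3, p_5 = 3*685 + 471 = 2526, q_5 = 3*16 + 11 = 59.
  i=6: a_6=28, p_6 = 28*2526 + 685 = 71413, q_6 = 28*59 + 16 = 1668.
  i=7: a_7=3, p_7 = 3*71413 + 2526 = 216765, q_7 = 3*1668 + 59 = 5063.
  i=8: a_8=1, p_8 = 1*216765 + 71413 = 288178, q_8 = 1*5063 + 1668 = 6731.
  i=9: a_9=2, p_9 = 2*288178 + 216765 = 793121, q_9 = 2*6731 + 5063 = 18525.
  i=10: a_10=4, p_10 = 4*793121 + 288178 = 3460662, q_10 = 4*18525 + 6731 = 80831.
  i=11: a_11=1, p_11 = 1*3460662 + 793121 = 4253783, q_11 = 1*80831 + 18525 = 99356.
Check: 4253783^2 - 1833*99356^2 = 18094669811089 - 18094669811088 = 1, so (x, y) = (4253783, 99356) solves the equation, and by the theorem it is the least positive solution.

(x, y) = (4253783, 99356)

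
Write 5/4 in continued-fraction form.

Run the Euclidean algorithm on 5 and 4; the successive quotients are the partial quotients a_0, a_1, ... (each step inverts the fractional part left over by the previous one):
  5 = 1*4 + 1, so a_0 = 1.
  4 = 4*1 + 0, so a_1 = 4.
The remainder reaches 0 after 2 divisions, so the expansion has 2 partial quotients, read off in order.

[1; 4]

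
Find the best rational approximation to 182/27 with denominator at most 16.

101/15

Expand x = 182/27 as a continued fraction with the Euclidean algorithm:
  182 = 6*27 + 20, so a_0 = 6.
  27 = 1*20 + 7, so a_1 = 1.
  20 = 2*7 + 6, so a_2 = 2.
  7 = 1*6 + 1, so a_3 = 1.
  6 = 6*1 + 0, so a_4 = 6.
so x = [6; 1, 2, 1, 6].
Convergents (p_i = a_i*p_{i-1} + p_{i-2}, q_i = a_i*q_{i-1} + q_{i-2} with p_{-2}=0, p_{-1}=1, q_{-2}=1, q_{-1}=0), until the denominator exceeds 16:
  i=0: a_0=6, p_0 = 6*1 + 0 = 6, q_0 = 6*0 + 1 = 1.
  i=1: a_1=1, p_1 = 1*6 + 1 = 7, q_1 = 1*1 + 0 = 1.
  i=2: a_2=2, p_2 = 2*7 + 6 = 20, q_2 = 2*1 + 1 = 3.
  i=3: a_3=1, p_3 = 1*20 + 7 = 27, q_3 = 1*3 + 1 = 4.
  i=4: a_4=6, p_4 = 6*27 + 20 = 182, q_4 = 6*4 + 3 = 27.
q_4 = 27 > 16, so the last convergent with denominator <= 16 is p_3/q_3 = 27/4.
The closest fraction with denominator <= 16 is either p_3/q_3 or the intermediate fraction (k*p_3 + p_2)/(k*q_3 + q_2) with the largest k >= 1 whose denominator stays <= 16; these approach x as k grows, and every other convergent or intermediate fraction in range is farther away.
Largest k: floor((16 - q_2)/q_3) = floor((16 - 3)/4) = 3.
That gives (3*27 + 20)/(3*4 + 3) = 101/15.
Compare the errors: |x - 27/4| = |182*4 - 27*27|/(27*4) = 1/108, and |x - 101/15| = |182*15 - 101*27|/(27*15) = 3/405.
Cross-multiplying, 3*108 = 324 < 405 = 1*405, so 3/405 is smaller: the intermediate fraction 101/15 is closer to x than 27/4.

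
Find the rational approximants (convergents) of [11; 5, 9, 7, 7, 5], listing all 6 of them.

11/1, 56/5, 515/46, 3661/327, 26142/2335, 134371/12002

Using the convergent recurrence p_i = a_i*p_{i-1} + p_{i-2}, q_i = a_i*q_{i-1} + q_{i-2} with p_{-2}=0, p_{-1}=1, q_{-2}=1, q_{-1}=0:
  i=0: a_0=11, p_0 = 11*1 + 0 = 11, q_0 = 11*0 + 1 = 1.
  i=1: a_1=5, p_1 = 5*11 + 1 = 56, q_1 = 5*1 + 0 = 5.
  i=2: a_2=9, p_2 = 9*56 + 11 = 515, q_2 = 9*5 + 1 = 46.
  i=3: a_3=7, p_3 = 7*515 + 56 = 3661, q_3 = 7*46 + 5 = 327.
  i=4: a_4=7, p_4 = 7*3661 + 515 = 26142, q_4 = 7*327 + 46 = 2335.
  i=5: a_5=5, p_5 = 5*26142 + 3661 = 134371, q_5 = 5*2335 + 327 = 12002.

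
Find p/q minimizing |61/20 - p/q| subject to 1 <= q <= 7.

3/1

Expand x = 61/20 as a continued fraction with the Euclidean algorithm:
  61 = 3*20 + 1, so a_0 = 3.
  20 = 20*1 + 0, so a_1 = 20.
so x = [3; 20].
Convergents (p_i = a_i*p_{i-1} + p_{i-2}, q_i = a_i*q_{i-1} + q_{i-2} with p_{-2}=0, p_{-1}=1, q_{-2}=1, q_{-1}=0), until the denominator exceeds 7:
  i=0: a_0=3, p_0 = 3*1 + 0 = 3, q_0 = 3*0 + 1 = 1.
  i=1: a_1=20, p_1 = 20*3 + 1 = 61, q_1 = 20*1 + 0 = 20.
q_1 = 20 > 7, so the last convergent with denominator <= 7 is p_0/q_0 = 3/1.
The closest fraction with denominator <= 7 is either p_0/q_0 or the intermediate fraction (k*p_0 + p_{-1})/(k*q_0 + q_{-1}) with the largest k >= 1 whose denominator stays <= 7; these approach x as k grows, and every other convergent or intermediate fraction in range is farther away.
Largest k: floor((7 - q_{-1})/q_0) = floor((7 - 0)/1) = 7 (using the seeds p_{-1} = 1, q_{-1} = 0).
That gives (7*3 + 1)/(7*1 + 0) = 22/7.
Compare the errors: |x - 3/1| = |61*1 - 3*20|/(20*1) = 1/20, and |x - 22/7| = |61*7 - 22*20|/(20*7) = 13/140.
Cross-multiplying, 1*140 = 140 < 260 = 13*20, so 1/20 is smaller: the convergent 3/1 is closer to x than 22/7.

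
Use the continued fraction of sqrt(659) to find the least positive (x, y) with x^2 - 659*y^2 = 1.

(x, y) = (5930, 231)

First expand sqrt(659) as a continued fraction. With x_i = (sqrt(659) + m_i)/d_i and (m_0, d_0) = (0, 1): a_0 = floor(sqrt(659)) = 25, since 25^2 = 625 <= 659 < 676 = 26^2.
Iterate m_{i+1} = d_i*a_i - m_i, d_{i+1} = (659 - m_{i+1}^2)/d_i, a_{i+1} = floor((a_0 + m_{i+1})/d_{i+1}):
  m_1 = 1*25 - 0 = 25, d_1 = (659 - 25^2)/1 = 34/1 = 34, a_1 = floor((25 + 25)/34) = 1.
  m_2 = 34*1 - 25 = 9, d_2 = (659 - 9^2)/34 = 578/34 = 17, a_2 = floor((25 + 9)/17) = 2.
  m_3 = 17*2 - 9 = 25, d_3 = (659 - 25^2)/17 = 34/17 = 2, a_3 = floor((25 + 25)/2) = 25.
  m_4 = 2*25 - 25 = 25, d_4 = (659 - 25^2)/2 = 34/2 = 17, a_4 = floor((25 + 25)/17) = 2.
  m_5 = 17*2 - 25 = 9, d_5 = (659 - 9^2)/17 = 578/17 = 34, a_5 = floor((25 + 9)/34) = 1.
  m_6 = 34*1 - 9 = 25, d_6 = (659 - 25^2)/34 = 34/34 = 1, a_6 = floor((25 + 25)/1) = 50.
  m_7 = 1*50 - 25 = 25, d_7 = (659 - 25^2)/1 = 34/1 = 34: (m_7, d_7) = (m_1, d_1) = (25, 34), so from here the quotients repeat a_1, ..., a_6; the period length is 6.
So sqrt(659) = [25; (1, 2, 25, 2, 1, 50)] with period length k = 6.
k is even, so the fundamental solution of x^2 - 659y^2 = 1 is (p_{k-1}, q_{k-1}) = (p_5, q_5); compute convergents through index 5.
Convergents (p_i = a_i*p_{i-1} + p_{i-2}, q_i = a_i*q_{i-1} + q_{i-2} with p_{-2}=0, p_{-1}=1, q_{-2}=1, q_{-1}=0):
  i=0: a_0=25, p_0 = 25*1 + 0 = 25, q_0 = 25*0 + 1 = 1.
  i=1: a_1=1, p_1 = 1*25 + 1 = 26, q_1 = 1*1 + 0 = 1.
  i=2: a_2=2, p_2 = 2*26 + 25 = 77, q_2 = 2*1 + 1 = 3.
  i=3: a_3=25, p_3 = 25*77 + 26 = 1951, q_3 = 25*3 + 1 = 76.
  i=4: a_4=2, p_4 = 2*1951 + 77 = 3979, q_4 = 2*76 + 3 = 155.
  i=5: a_5=1, p_5 = 1*3979 + 1951 = 5930, q_5 = 1*155 + 76 = 231.
Check: 5930^2 - 659*231^2 = 35164900 - 35164899 = 1, so (x, y) = (5930, 231) solves the equation, and by the theorem it is the least positive solution.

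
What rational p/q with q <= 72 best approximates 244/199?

65/53

Expand x = 244/199 as a continued fraction with the Euclidean algorithm:
  244 = 1*199 + 45, so a_0 = 1.
  199 = 4*45 + 19, so a_1 = 4.
  45 = 2*19 + 7, so a_2 = 2.
  19 = 2*7 + 5, so a_3 = 2.
  7 = 1*5 + 2, so a_4 = 1.
  5 = 2*2 + 1, so a_5 = 2.
  2 = 2*1 + 0, so a_6 = 2.
so x = [1; 4, 2, 2, 1, 2, 2].
Convergents (p_i = a_i*p_{i-1} + p_{i-2}, q_i = a_i*q_{i-1} + q_{i-2} with p_{-2}=0, p_{-1}=1, q_{-2}=1, q_{-1}=0), until the denominator exceeds 72:
  i=0: a_0=1, p_0 = 1*1 + 0 = 1, q_0 = 1*0 + 1 = 1.
  i=1: a_1=4, p_1 = 4*1 + 1 = 5, q_1 = 4*1 + 0 = 4.
  i=2: a_2=2, p_2 = 2*5 + 1 = 11, q_2 = 2*4 + 1 = 9.
  i=3: a_3=2, p_3 = 2*11 + 5 = 27, q_3 = 2*9 + 4 = 22.
  i=4: a_4=1, p_4 = 1*27 + 11 = 38, q_4 = 1*22 + 9 = 31.
  i=5: a_5=2, p_5 = 2*38 + 27 = 103, q_5 = 2*31 + 22 = 84.
q_5 = 84 > 72, so the last convergent with denominator <= 72 is p_4/q_4 = 38/31.
The closest fraction with denominator <= 72 is either p_4/q_4 or the intermediate fraction (k*p_4 + p_3)/(k*q_4 + q_3) with the largest k >= 1 whose denominator stays <= 72; these approach x as k grows, and every other convergent or intermediate fraction in range is farther away.
Largest k: floor((72 - q_3)/q_4) = floor((72 - 22)/31) = 1.
That gives (1*38 + 27)/(1*31 + 22) = 65/53.
Compare the errors: |x - 38/31| = |244*31 - 38*199|/(199*31) = 2/6169, and |x - 65/53| = |244*53 - 65*199|/(199*53) = 3/10547.
Cross-multiplying, 3*6169 = 18507 < 21094 = 2*10547, so 3/10547 is smaller: the intermediate fraction 65/53 is closer to x than 38/31.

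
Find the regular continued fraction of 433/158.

Run the Euclidean algorithm on 433 and 158; the successive quotients are the partial quotients a_0, a_1, ... (each step inverts the fractional part left over by the previous one):
  433 = 2*158 + 117, so a_0 = 2.
  158 = 1*117 + 41, so a_1 = 1.
  117 = 2*41 + 35, so a_2 = 2.
  41 = 1*35 + 6, so a_3 = 1.
  35 = 5*6 + 5, so a_4 = 5.
  6 = 1*5 + 1, so a_5 = 1.
  5 = 5*1 + 0, so a_6 = 5.
The remainder reaches 0 after 7 divisions, so the expansion has 7 partial quotients, read off in order.

[2; 1, 2, 1, 5, 1, 5]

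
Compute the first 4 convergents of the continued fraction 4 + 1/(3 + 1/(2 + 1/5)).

Using the convergent recurrence p_i = a_i*p_{i-1} + p_{i-2}, q_i = a_i*q_{i-1} + q_{i-2} with p_{-2}=0, p_{-1}=1, q_{-2}=1, q_{-1}=0:
  i=0: a_0=4, p_0 = 4*1 + 0 = 4, q_0 = 4*0 + 1 = 1.
  i=1: a_1=3, p_1 = 3*4 + 1 = 13, q_1 = 3*1 + 0 = 3.
  i=2: a_2=2, p_2 = 2*13 + 4 = 30, q_2 = 2*3 + 1 = 7.
  i=3: a_3=5, p_3 = 5*30 + 13 = 163, q_3 = 5*7 + 3 = 38.

4/1, 13/3, 30/7, 163/38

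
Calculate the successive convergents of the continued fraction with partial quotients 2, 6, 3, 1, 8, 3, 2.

Using the convergent recurrence p_i = a_i*p_{i-1} + p_{i-2}, q_i = a_i*q_{i-1} + q_{i-2} with p_{-2}=0, p_{-1}=1, q_{-2}=1, q_{-1}=0:
  i=0: a_0=2, p_0 = 2*1 + 0 = 2, q_0 = 2*0 + 1 = 1.
  i=1: a_1=6, p_1 = 6*2 + 1 = 13, q_1 = 6*1 + 0 = 6.
  i=2: a_2=3, p_2 = 3*13 + 2 = 41, q_2 = 3*6 + 1 = 19.
  i=3: a_3=1, p_3 = 1*41 + 13 = 54, q_3 = 1*19 + 6 = 25.
  i=4: a_4=8, p_4 = 8*54 + 41 = 473, q_4 = 8*25 + 19 = 219.
  i=5: a_5=3, p_5 = 3*473 + 54 = 1473, q_5 = 3*219 + 25 = 682.
  i=6: a_6=2, p_6 = 2*1473 + 473 = 3419, q_6 = 2*682 + 219 = 1583.

2/1, 13/6, 41/19, 54/25, 473/219, 1473/682, 3419/1583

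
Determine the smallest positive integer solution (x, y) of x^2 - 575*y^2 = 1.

First expand sqrt(575) as a continued fraction. With x_i = (sqrt(575) + m_i)/d_i and (m_0, d_0) = (0, 1): a_0 = floor(sqrt(575)) = 23, since 23^2 = 529 <= 575 < 576 = 24^2.
Iterate m_{i+1} = d_i*a_i - m_i, d_{i+1} = (575 - m_{i+1}^2)/d_i, a_{i+1} = floor((a_0 + m_{i+1})/d_{i+1}):
  m_1 = 1*23 - 0 = 23, d_1 = (575 - 23^2)/1 = 46/1 = 46, a_1 = floor((23 + 23)/46) = 1.
  m_2 = 46*1 - 23 = 23, d_2 = (575 - 23^2)/46 = 46/46 = 1, a_2 = floor((23 + 23)/1) = 46.
  m_3 = 1*46 - 23 = 23, d_3 = (575 - 23^2)/1 = 46/1 = 46: (m_3, d_3) = (m_1, d_1) = (23, 46), so from here the quotients repeat a_1, a_2; the period length is 2.
So sqrt(575) = [23; (1, 46)] with period length k = 2.
k is even, so the fundamental solution of x^2 - 575y^2 = 1 is (p_{k-1}, q_{k-1}) = (p_1, q_1); compute convergents through index 1.
Convergents (p_i = a_i*p_{i-1} + p_{i-2}, q_i = a_i*q_{i-1} + q_{i-2} with p_{-2}=0, p_{-1}=1, q_{-2}=1, q_{-1}=0):
  i=0: a_0=23, p_0 = 23*1 + 0 = 23, q_0 = 23*0 + 1 = 1.
  i=1: a_1=1, p_1 = 1*23 + 1 = 24, q_1 = 1*1 + 0 = 1.
Check: 24^2 - 575*1^2 = 576 - 575 = 1, so (x, y) = (24, 1) solves the equation, and by the theorem it is the least positive solution.

(x, y) = (24, 1)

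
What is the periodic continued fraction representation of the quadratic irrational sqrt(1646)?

Write x_i = (sqrt(1646) + m_i)/d_i with (m_0, d_0) = (0, 1). a_0 = floor(sqrt(1646)) = 40, since 40^2 = 1600 <= 1646 < 1681 = 41^2.
Iterate m_{i+1} = d_i*a_i - m_i, d_{i+1} = (1646 - m_{i+1}^2)/d_i, a_{i+1} = floor((a_0 + m_{i+1})/d_{i+1}):
  m_1 = 1*40 - 0 = 40, d_1 = (1646 - 40^2)/1 = 46/1 = 46, a_1 = floor((40 + 40)/46) = 1.
  m_2 = 46*1 - 40 = 6, d_2 = (1646 - 6^2)/46 = 1610/46 = 35, a_2 = floor((40 + 6)/35) = 1.
  m_3 = 35*1 - 6 = 29, d_3 = (1646 - 29^2)/35 = 805/35 = 23, a_3 = floor((40 + 29)/23) = 3.
  m_4 = 23*3 - 29 = 40, d_4 = (1646 - 40^2)/23 = 46/23 = 2, a_4 = floor((40 + 40)/2) = 40.
  m_5 = 2*40 - 40 = 40, d_5 = (1646 - 40^2)/2 = 46/2 = 23, a_5 = floor((40 + 40)/23) = 3.
  m_6 = 23*3 - 40 = 29, d_6 = (1646 - 29^2)/23 = 805/23 = 35, a_6 = floor((40 + 29)/35) = 1.
  m_7 = 35*1 - 29 = 6, d_7 = (1646 - 6^2)/35 = 1610/35 = 46, a_7 = floor((40 + 6)/46) = 1.
  m_8 = 46*1 - 6 = 40, d_8 = (1646 - 40^2)/46 = 46/46 = 1, a_8 = floor((40 + 40)/1) = 80.
  m_9 = 1*80 - 40 = 40, d_9 = (1646 - 40^2)/1 = 46/1 = 46: (m_9, d_9) = (m_1, d_1) = (40, 46), so from here the quotients repeat a_1, ..., a_8; the period length is 8.
Hence the expansion of sqrt(1646) is a_0 = 40 followed by the repeating block 1, 1, 3, 40, 3, 1, 1, 80 (period 8).

[40; (1, 1, 3, 40, 3, 1, 1, 80)]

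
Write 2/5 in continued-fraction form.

Run the Euclidean algorithm on 2 and 5; the successive quotients are the partial quotients a_0, a_1, ... (each step inverts the fractional part left over by the previous one):
  2 = 0*5 + 2, so a_0 = 0.
  5 = 2*2 + 1, so a_1 = 2.
  2 = 2*1 + 0, so a_2 = 2.
The remainder reaches 0 after 3 divisions, so the expansion has 3 partial quotients, read off in order.

[0; 2, 2]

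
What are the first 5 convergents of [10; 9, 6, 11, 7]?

10/1, 91/9, 556/55, 6207/614, 44005/4353

Using the convergent recurrence p_i = a_i*p_{i-1} + p_{i-2}, q_i = a_i*q_{i-1} + q_{i-2} with p_{-2}=0, p_{-1}=1, q_{-2}=1, q_{-1}=0:
  i=0: a_0=10, p_0 = 10*1 + 0 = 10, q_0 = 10*0 + 1 = 1.
  i=1: a_1=9, p_1 = 9*10 + 1 = 91, q_1 = 9*1 + 0 = 9.
  i=2: a_2=6, p_2 = 6*91 + 10 = 556, q_2 = 6*9 + 1 = 55.
  i=3: a_3=11, p_3 = 11*556 + 91 = 6207, q_3 = 11*55 + 9 = 614.
  i=4: a_4=7, p_4 = 7*6207 + 556 = 44005, q_4 = 7*614 + 55 = 4353.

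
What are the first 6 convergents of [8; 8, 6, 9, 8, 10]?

8/1, 65/8, 398/49, 3647/449, 29574/3641, 299387/36859

Using the convergent recurrence p_i = a_i*p_{i-1} + p_{i-2}, q_i = a_i*q_{i-1} + q_{i-2} with p_{-2}=0, p_{-1}=1, q_{-2}=1, q_{-1}=0:
  i=0: a_0=8, p_0 = 8*1 + 0 = 8, q_0 = 8*0 + 1 = 1.
  i=1: a_1=8, p_1 = 8*8 + 1 = 65, q_1 = 8*1 + 0 = 8.
  i=2: a_2=6, p_2 = 6*65 + 8 = 398, q_2 = 6*8 + 1 = 49.
  i=3: a_3=9, p_3 = 9*398 + 65 = 3647, q_3 = 9*49 + 8 = 449.
  i=4: a_4=8, p_4 = 8*3647 + 398 = 29574, q_4 = 8*449 + 49 = 3641.
  i=5: a_5=10, p_5 = 10*29574 + 3647 = 299387, q_5 = 10*3641 + 449 = 36859.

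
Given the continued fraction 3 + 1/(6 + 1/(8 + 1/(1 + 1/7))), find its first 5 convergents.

3/1, 19/6, 155/49, 174/55, 1373/434

Using the convergent recurrence p_i = a_i*p_{i-1} + p_{i-2}, q_i = a_i*q_{i-1} + q_{i-2} with p_{-2}=0, p_{-1}=1, q_{-2}=1, q_{-1}=0:
  i=0: a_0=3, p_0 = 3*1 + 0 = 3, q_0 = 3*0 + 1 = 1.
  i=1: a_1=6, p_1 = 6*3 + 1 = 19, q_1 = 6*1 + 0 = 6.
  i=2: a_2=8, p_2 = 8*19 + 3 = 155, q_2 = 8*6 + 1 = 49.
  i=3: a_3=1, p_3 = 1*155 + 19 = 174, q_3 = 1*49 + 6 = 55.
  i=4: a_4=7, p_4 = 7*174 + 155 = 1373, q_4 = 7*55 + 49 = 434.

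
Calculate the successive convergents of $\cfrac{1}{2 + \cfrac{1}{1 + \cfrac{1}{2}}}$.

Using the convergent recurrence p_i = a_i*p_{i-1} + p_{i-2}, q_i = a_i*q_{i-1} + q_{i-2} with p_{-2}=0, p_{-1}=1, q_{-2}=1, q_{-1}=0:
  i=0: a_0=0, p_0 = 0*1 + 0 = 0, q_0 = 0*0 + 1 = 1.
  i=1: a_1=2, p_1 = 2*0 + 1 = 1, q_1 = 2*1 + 0 = 2.
  i=2: a_2=1, p_2 = 1*1 + 0 = 1, q_2 = 1*2 + 1 = 3.
  i=3: a_3=2, p_3 = 2*1 + 1 = 3, q_3 = 2*3 + 2 = 8.

0/1, 1/2, 1/3, 3/8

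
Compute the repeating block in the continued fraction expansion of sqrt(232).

[15; (4, 3, 7, 3, 4, 30)]

Write x_i = (sqrt(232) + m_i)/d_i with (m_0, d_0) = (0, 1). a_0 = floor(sqrt(232)) = 15, since 15^2 = 225 <= 232 < 256 = 16^2.
Iterate m_{i+1} = d_i*a_i - m_i, d_{i+1} = (232 - m_{i+1}^2)/d_i, a_{i+1} = floor((a_0 + m_{i+1})/d_{i+1}):
  m_1 = 1*15 - 0 = 15, d_1 = (232 - 15^2)/1 = 7/1 = 7, a_1 = floor((15 + 15)/7) = 4.
  m_2 = 7*4 - 15 = 13, d_2 = (232 - 13^2)/7 = 63/7 = 9, a_2 = floor((15 + 13)/9) = 3.
  m_3 = 9*3 - 13 = 14, d_3 = (232 - 14^2)/9 = 36/9 = 4, a_3 = floor((15 + 14)/4) = 7.
  m_4 = 4*7 - 14 = 14, d_4 = (232 - 14^2)/4 = 36/4 = 9, a_4 = floor((15 + 14)/9) = 3.
  m_5 = 9*3 - 14 = 13, d_5 = (232 - 13^2)/9 = 63/9 = 7, a_5 = floor((15 + 13)/7) = 4.
  m_6 = 7*4 - 13 = 15, d_6 = (232 - 15^2)/7 = 7/7 = 1, a_6 = floor((15 + 15)/1) = 30.
  m_7 = 1*30 - 15 = 15, d_7 = (232 - 15^2)/1 = 7/1 = 7: (m_7, d_7) = (m_1, d_1) = (15, 7), so from here the quotients repeat a_1, ..., a_6; the period length is 6.
Hence the expansion of sqrt(232) is a_0 = 15 followed by the repeating block 4, 3, 7, 3, 4, 30 (period 6).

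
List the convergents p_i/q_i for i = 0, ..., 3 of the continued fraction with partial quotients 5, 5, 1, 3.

5/1, 26/5, 31/6, 119/23

Using the convergent recurrence p_i = a_i*p_{i-1} + p_{i-2}, q_i = a_i*q_{i-1} + q_{i-2} with p_{-2}=0, p_{-1}=1, q_{-2}=1, q_{-1}=0:
  i=0: a_0=5, p_0 = 5*1 + 0 = 5, q_0 = 5*0 + 1 = 1.
  i=1: a_1=5, p_1 = 5*5 + 1 = 26, q_1 = 5*1 + 0 = 5.
  i=2: a_2=1, p_2 = 1*26 + 5 = 31, q_2 = 1*5 + 1 = 6.
  i=3: a_3=3, p_3 = 3*31 + 26 = 119, q_3 = 3*6 + 5 = 23.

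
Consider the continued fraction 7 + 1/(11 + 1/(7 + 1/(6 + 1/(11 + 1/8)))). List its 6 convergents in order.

7/1, 78/11, 553/78, 3396/479, 37909/5347, 306668/43255

Using the convergent recurrence p_i = a_i*p_{i-1} + p_{i-2}, q_i = a_i*q_{i-1} + q_{i-2} with p_{-2}=0, p_{-1}=1, q_{-2}=1, q_{-1}=0:
  i=0: a_0=7, p_0 = 7*1 + 0 = 7, q_0 = 7*0 + 1 = 1.
  i=1: a_1=11, p_1 = 11*7 + 1 = 78, q_1 = 11*1 + 0 = 11.
  i=2: a_2=7, p_2 = 7*78 + 7 = 553, q_2 = 7*11 + 1 = 78.
  i=3: a_3=6, p_3 = 6*553 + 78 = 3396, q_3 = 6*78 + 11 = 479.
  i=4: a_4=11, p_4 = 11*3396 + 553 = 37909, q_4 = 11*479 + 78 = 5347.
  i=5: a_5=8, p_5 = 8*37909 + 3396 = 306668, q_5 = 8*5347 + 479 = 43255.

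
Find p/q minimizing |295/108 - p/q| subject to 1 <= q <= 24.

41/15

Expand x = 295/108 as a continued fraction with the Euclidean algorithm:
  295 = 2*108 + 79, so a_0 = 2.
  108 = 1*79 + 29, so a_1 = 1.
  79 = 2*29 + 21, so a_2 = 2.
  29 = 1*21 + 8, so a_3 = 1.
  21 = 2*8 + 5, so a_4 = 2.
  8 = 1*5 + 3, so a_5 = 1.
  5 = 1*3 + 2, so a_6 = 1.
  3 = 1*2 + 1, so a_7 = 1.
  2 = 2*1 + 0, so a_8 = 2.
so x = [2; 1, 2, 1, 2, 1, 1, 1, 2].
Convergents (p_i = a_i*p_{i-1} + p_{i-2}, q_i = a_i*q_{i-1} + q_{i-2} with p_{-2}=0, p_{-1}=1, q_{-2}=1, q_{-1}=0), until the denominator exceeds 24:
  i=0: a_0=2, p_0 = 2*1 + 0 = 2, q_0 = 2*0 + 1 = 1.
  i=1: a_1=1, p_1 = 1*2 + 1 = 3, q_1 = 1*1 + 0 = 1.
  i=2: a_2=2, p_2 = 2*3 + 2 = 8, q_2 = 2*1 + 1 = 3.
  i=3: a_3=1, p_3 = 1*8 + 3 = 11, q_3 = 1*3 + 1 = 4.
  i=4: a_4=2, p_4 = 2*11 + 8 = 30, q_4 = 2*4 + 3 = 11.
  i=5: a_5=1, p_5 = 1*30 + 11 = 41, q_5 = 1*11 + 4 = 15.
  i=6: a_6=1, p_6 = 1*41 + 30 = 71, q_6 = 1*15 + 11 = 26.
q_6 = 26 > 24, so the last convergent with denominator <= 24 is p_5/q_5 = 41/15.
The closest fraction with denominator <= 24 is either p_5/q_5 or the intermediate fraction (k*p_5 + p_4)/(k*q_5 + q_4) with the largest k >= 1 whose denominator stays <= 24; these approach x as k grows, and every other convergent or intermediate fraction in range is farther away.
Largest k: floor((24 - q_4)/q_5) = floor((24 - 11)/15) = 0.
Since k = 0, no intermediate fraction beyond p_5/q_5 has denominator <= 24, so the convergent 41/15 is the closest (its error is |295*15 - 41*108|/(108*15) = 3/1620).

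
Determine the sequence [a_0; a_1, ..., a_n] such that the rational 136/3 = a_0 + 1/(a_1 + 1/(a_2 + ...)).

[45; 3]

Run the Euclidean algorithm on 136 and 3; the successive quotients are the partial quotients a_0, a_1, ... (each step inverts the fractional part left over by the previous one):
  136 = 45*3 + 1, so a_0 = 45.
  3 = 3*1 + 0, so a_1 = 3.
The remainder reaches 0 after 2 divisions, so the expansion has 2 partial quotients, read off in order.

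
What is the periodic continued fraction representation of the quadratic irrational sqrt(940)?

Write x_i = (sqrt(940) + m_i)/d_i with (m_0, d_0) = (0, 1). a_0 = floor(sqrt(940)) = 30, since 30^2 = 900 <= 940 < 961 = 31^2.
Iterate m_{i+1} = d_i*a_i - m_i, d_{i+1} = (940 - m_{i+1}^2)/d_i, a_{i+1} = floor((a_0 + m_{i+1})/d_{i+1}):
  m_1 = 1*30 - 0 = 30, d_1 = (940 - 30^2)/1 = 40/1 = 40, a_1 = floor((30 + 30)/40) = 1.
  m_2 = 40*1 - 30 = 10, d_2 = (940 - 10^2)/40 = 840/40 = 21, a_2 = floor((30 + 10)/21) = 1.
  m_3 = 21*1 - 10 = 11, d_3 = (940 - 11^2)/21 = 819/21 = 39, a_3 = floor((30 + 11)/39) = 1.
  m_4 = 39*1 - 11 = 28, d_4 = (940 - 28^2)/39 = 156/39 = 4, a_4 = floor((30 + 28)/4) = 14.
  m_5 = 4*14 - 28 = 28, d_5 = (940 - 28^2)/4 = 156/4 = 39, a_5 = floor((30 + 28)/39) = 1.
  m_6 = 39*1 - 28 = 11, d_6 = (940 - 11^2)/39 = 819/39 = 21, a_6 = floor((30 + 11)/21) = 1.
  m_7 = 21*1 - 11 = 10, d_7 = (940 - 10^2)/21 = 840/21 = 40, a_7 = floor((30 + 10)/40) = 1.
  m_8 = 40*1 - 10 = 30, d_8 = (940 - 30^2)/40 = 40/40 = 1, a_8 = floor((30 + 30)/1) = 60.
  m_9 = 1*60 - 30 = 30, d_9 = (940 - 30^2)/1 = 40/1 = 40: (m_9, d_9) = (m_1, d_1) = (30, 40), so from here the quotients repeat a_1, ..., a_8; the period length is 8.
Hence the expansion of sqrt(940) is a_0 = 30 followed by the repeating block 1, 1, 1, 14, 1, 1, 1, 60 (period 8).

[30; (1, 1, 1, 14, 1, 1, 1, 60)]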